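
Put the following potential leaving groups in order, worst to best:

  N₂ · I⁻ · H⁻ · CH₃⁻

CH₃⁻ < H⁻ < I⁻ < N₂

A good leaving group is a weak base: the lower the pKₐ of its conjugate acid, the more readily it departs.
N₂: no meaningful conjugate acid; N₂ departs as an exceptionally stable neutral molecule
I⁻: pKₐ(HI) ≈ -10
H⁻: pKₐ(H₂) ≈ 36 — extremely strong base; leaves only in special hydride-transfer contexts
CH₃⁻: pKₐ(CH₄) ≈ 48 — unstabilised carbanion; the worst conceivable leaving group
The question asks for worst first, so the sequence is read in increasing leaving-group ability.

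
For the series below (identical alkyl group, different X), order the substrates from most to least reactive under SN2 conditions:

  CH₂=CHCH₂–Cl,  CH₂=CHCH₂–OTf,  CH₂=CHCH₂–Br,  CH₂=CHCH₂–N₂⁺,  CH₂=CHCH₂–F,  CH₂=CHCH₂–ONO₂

Identical carbon frameworks mean the comparison reduces to leaving-group quality.
Rank by basicity of the departing species: weakest base leaves most easily.
CH₂=CHCH₂–N₂⁺ loses N₂: no meaningful conjugate acid; N₂ departs as an exceptionally stable neutral molecule
CH₂=CHCH₂–OTf loses OTf⁻: pKₐ(CF₃SO₃H (triflic acid)) ≈ -14
CH₂=CHCH₂–Br loses Br⁻: pKₐ(HBr) ≈ -9
CH₂=CHCH₂–Cl loses Cl⁻: pKₐ(HCl) ≈ -7
CH₂=CHCH₂–ONO₂ loses NO₃⁻: pKₐ(HNO₃) ≈ -1.3
CH₂=CHCH₂–F loses F⁻: pKₐ(HF) ≈ 3.2

CH₂=CHCH₂–N₂⁺ > CH₂=CHCH₂–OTf > CH₂=CHCH₂–Br > CH₂=CHCH₂–Cl > CH₂=CHCH₂–ONO₂ > CH₂=CHCH₂–F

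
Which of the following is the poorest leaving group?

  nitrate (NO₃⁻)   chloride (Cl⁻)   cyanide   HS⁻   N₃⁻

Leaving-group ability tracks the stability of the departed species; conjugate-acid pKₐ is the usual yardstick (lower pKₐ → better LG).
chloride (Cl⁻): pKₐ(HCl) ≈ -7
nitrate (NO₃⁻): pKₐ(HNO₃) ≈ -1.3
N₃⁻: pKₐ(HN₃) ≈ 4.7
HS⁻: pKₐ(H₂S) ≈ 7
cyanide: pKₐ(HCN) ≈ 9.2

cyanide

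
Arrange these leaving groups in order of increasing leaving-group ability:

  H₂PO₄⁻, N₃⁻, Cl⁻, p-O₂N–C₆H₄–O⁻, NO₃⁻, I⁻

p-O₂N–C₆H₄–O⁻ < N₃⁻ < H₂PO₄⁻ < NO₃⁻ < Cl⁻ < I⁻

The more stable X⁻ (or X) is on its own — i.e. the weaker a base it is — the better a leaving group it makes.
I⁻: pKₐ(HI) ≈ -10
Cl⁻: pKₐ(HCl) ≈ -7
NO₃⁻: pKₐ(HNO₃) ≈ -1.3
H₂PO₄⁻: pKₐ(H₃PO₄) ≈ 2.1
N₃⁻: pKₐ(HN₃) ≈ 4.7
p-O₂N–C₆H₄–O⁻: pKₐ(p-nitrophenol) ≈ 7.2
Listed from poorest to best leaving group as asked.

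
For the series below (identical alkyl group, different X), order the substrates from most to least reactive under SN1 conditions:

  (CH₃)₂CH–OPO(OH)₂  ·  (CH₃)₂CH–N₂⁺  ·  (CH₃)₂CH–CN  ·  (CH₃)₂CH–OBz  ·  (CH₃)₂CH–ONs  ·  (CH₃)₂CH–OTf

(CH₃)₂CH–N₂⁺ > (CH₃)₂CH–OTf > (CH₃)₂CH–ONs > (CH₃)₂CH–OPO(OH)₂ > (CH₃)₂CH–OBz > (CH₃)₂CH–CN

Same R in every case — rank the leaving groups.
A good leaving group is a weak base: the lower the pKₐ of its conjugate acid, the more readily it departs.
(CH₃)₂CH–N₂⁺ loses N₂: no meaningful conjugate acid; N₂ departs as an exceptionally stable neutral molecule
(CH₃)₂CH–OTf loses OTf⁻: pKₐ(CF₃SO₃H (triflic acid)) ≈ -14
(CH₃)₂CH–ONs loses ONs⁻: pKₐ(p-O₂NC₆H₄SO₃H) ≈ -3.5
(CH₃)₂CH–OPO(OH)₂ loses H₂PO₄⁻: pKₐ(H₃PO₄) ≈ 2.1
(CH₃)₂CH–OBz loses PhCOO⁻: pKₐ(C₆H₅COOH) ≈ 4.2
(CH₃)₂CH–CN loses CN⁻: pKₐ(HCN) ≈ 9.2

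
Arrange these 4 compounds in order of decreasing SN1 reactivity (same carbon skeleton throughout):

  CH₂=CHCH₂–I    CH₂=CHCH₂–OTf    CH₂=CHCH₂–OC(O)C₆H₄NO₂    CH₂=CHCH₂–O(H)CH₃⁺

Same R in every case — rank the leaving groups.
Rank by basicity of the departing species: weakest base leaves most easily.
CH₂=CHCH₂–OTf loses OTf⁻: pKₐ(CF₃SO₃H (triflic acid)) ≈ -14
CH₂=CHCH₂–I loses I⁻: pKₐ(HI) ≈ -10
CH₂=CHCH₂–O(H)CH₃⁺ loses R'OH: pKₐ(R'OH₂⁺) ≈ -2.4
CH₂=CHCH₂–OC(O)C₆H₄NO₂ loses p-O₂N–C₆H₄–COO⁻: pKₐ(p-nitrobenzoic acid) ≈ 3.4

CH₂=CHCH₂–OTf > CH₂=CHCH₂–I > CH₂=CHCH₂–O(H)CH₃⁺ > CH₂=CHCH₂–OC(O)C₆H₄NO₂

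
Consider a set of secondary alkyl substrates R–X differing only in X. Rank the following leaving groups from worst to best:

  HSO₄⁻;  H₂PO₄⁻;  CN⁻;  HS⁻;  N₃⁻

CN⁻ < HS⁻ < N₃⁻ < H₂PO₄⁻ < HSO₄⁻

HSO₄⁻: pKₐ(H₂SO₄) ≈ -3
H₂PO₄⁻: pKₐ(H₃PO₄) ≈ 2.1
N₃⁻: pKₐ(HN₃) ≈ 4.7
HS⁻: pKₐ(H₂S) ≈ 7
CN⁻: pKₐ(HCN) ≈ 9.2
Listed from poorest to best leaving group as asked.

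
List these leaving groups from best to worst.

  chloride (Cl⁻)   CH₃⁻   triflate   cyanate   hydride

triflate > chloride (Cl⁻) > cyanate > hydride > CH₃⁻

The more stable X⁻ (or X) is on its own — i.e. the weaker a base it is — the better a leaving group it makes.
triflate: pKₐ(CF₃SO₃H (triflic acid)) ≈ -14
chloride (Cl⁻): pKₐ(HCl) ≈ -7
cyanate: pKₐ(HOCN) ≈ 3.5
hydride: pKₐ(H₂) ≈ 36
CH₃⁻: pKₐ(CH₄) ≈ 48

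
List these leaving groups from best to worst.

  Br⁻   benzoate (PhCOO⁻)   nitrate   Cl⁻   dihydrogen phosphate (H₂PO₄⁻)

Br⁻ > Cl⁻ > nitrate > dihydrogen phosphate (H₂PO₄⁻) > benzoate (PhCOO⁻)

Rank by basicity of the departing species: weakest base leaves most easily.
Br⁻: pKₐ(HBr) ≈ -9
Cl⁻: pKₐ(HCl) ≈ -7
nitrate: pKₐ(HNO₃) ≈ -1.3
dihydrogen phosphate (H₂PO₄⁻): pKₐ(H₃PO₄) ≈ 2.1
benzoate (PhCOO⁻): pKₐ(C₆H₅COOH) ≈ 4.2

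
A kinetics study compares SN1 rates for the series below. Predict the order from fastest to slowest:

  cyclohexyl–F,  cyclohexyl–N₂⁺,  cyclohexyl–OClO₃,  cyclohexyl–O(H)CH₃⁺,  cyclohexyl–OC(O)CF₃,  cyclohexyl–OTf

Identical carbon frameworks mean the comparison reduces to leaving-group quality.
Rank by basicity of the departing species: weakest base leaves most easily.
cyclohexyl–N₂⁺ loses N₂: no meaningful conjugate acid; N₂ departs as an exceptionally stable neutral molecule
cyclohexyl–OTf loses OTf⁻: pKₐ(CF₃SO₃H (triflic acid)) ≈ -14
cyclohexyl–OClO₃ loses ClO₄⁻: pKₐ(HClO₄) ≈ -10
cyclohexyl–O(H)CH₃⁺ loses R'OH: pKₐ(R'OH₂⁺) ≈ -2.4
cyclohexyl–OC(O)CF₃ loses CF₃COO⁻: pKₐ(CF₃COOH) ≈ 0.2
cyclohexyl–F loses F⁻: pKₐ(HF) ≈ 3.2

cyclohexyl–N₂⁺ > cyclohexyl–OTf > cyclohexyl–OClO₃ > cyclohexyl–O(H)CH₃⁺ > cyclohexyl–OC(O)CF₃ > cyclohexyl–F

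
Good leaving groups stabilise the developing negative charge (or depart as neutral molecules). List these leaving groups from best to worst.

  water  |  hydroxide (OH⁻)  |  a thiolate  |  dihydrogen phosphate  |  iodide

Leaving-group ability tracks the stability of the departed species; conjugate-acid pKₐ is the usual yardstick (lower pKₐ → better LG).
iodide: pKₐ(HI) ≈ -10
water: pKₐ(H₃O⁺) ≈ -1.7
dihydrogen phosphate: pKₐ(H₃PO₄) ≈ 2.1
a thiolate: pKₐ(RSH (a thiol)) ≈ 10.5
hydroxide (OH⁻): pKₐ(H₂O) ≈ 15.7

iodide > water > dihydrogen phosphate > a thiolate > hydroxide (OH⁻)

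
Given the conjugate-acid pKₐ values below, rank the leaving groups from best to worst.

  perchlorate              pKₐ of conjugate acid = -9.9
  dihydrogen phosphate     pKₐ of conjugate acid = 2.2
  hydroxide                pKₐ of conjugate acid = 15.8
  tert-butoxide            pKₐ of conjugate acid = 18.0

perchlorate > dihydrogen phosphate > hydroxide > tert-butoxide

Lower conjugate-acid pKₐ ⇒ weaker base ⇒ better leaving group.
Sorting by the given values: perchlorate (-9.9), dihydrogen phosphate (2.2), hydroxide (15.8), tert-butoxide (18.0).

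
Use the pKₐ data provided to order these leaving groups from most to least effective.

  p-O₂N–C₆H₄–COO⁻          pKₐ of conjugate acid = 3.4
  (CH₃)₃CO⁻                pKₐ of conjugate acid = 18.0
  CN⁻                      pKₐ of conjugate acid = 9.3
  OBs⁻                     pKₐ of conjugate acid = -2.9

Lower conjugate-acid pKₐ ⇒ weaker base ⇒ better leaving group.
Sorting by the given values: OBs⁻ (-2.9), p-O₂N–C₆H₄–COO⁻ (3.4), CN⁻ (9.3), (CH₃)₃CO⁻ (18.0).

OBs⁻ > p-O₂N–C₆H₄–COO⁻ > CN⁻ > (CH₃)₃CO⁻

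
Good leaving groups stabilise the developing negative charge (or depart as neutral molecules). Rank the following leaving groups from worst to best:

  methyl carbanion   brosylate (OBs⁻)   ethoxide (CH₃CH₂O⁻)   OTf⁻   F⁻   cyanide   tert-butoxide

methyl carbanion < tert-butoxide < ethoxide (CH₃CH₂O⁻) < cyanide < F⁻ < brosylate (OBs⁻) < OTf⁻

OTf⁻: pKₐ(CF₃SO₃H (triflic acid)) ≈ -14
brosylate (OBs⁻): pKₐ(p-BrC₆H₄SO₃H) ≈ -2.8
F⁻: pKₐ(HF) ≈ 3.2
cyanide: pKₐ(HCN) ≈ 9.2
ethoxide (CH₃CH₂O⁻): pKₐ(CH₃CH₂OH) ≈ 16
tert-butoxide: pKₐ(t-BuOH) ≈ 18
methyl carbanion: pKₐ(CH₄) ≈ 48
Reversing gives the worst-to-best order requested.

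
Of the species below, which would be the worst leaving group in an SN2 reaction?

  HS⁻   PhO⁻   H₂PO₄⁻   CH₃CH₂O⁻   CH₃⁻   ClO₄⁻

CH₃⁻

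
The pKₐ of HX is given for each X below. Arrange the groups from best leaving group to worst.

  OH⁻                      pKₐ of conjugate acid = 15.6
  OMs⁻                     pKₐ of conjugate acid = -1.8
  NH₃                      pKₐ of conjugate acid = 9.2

Lower conjugate-acid pKₐ ⇒ weaker base ⇒ better leaving group.
Sorting by the given values: OMs⁻ (-1.8), NH₃ (9.2), OH⁻ (15.6).

OMs⁻ > NH₃ > OH⁻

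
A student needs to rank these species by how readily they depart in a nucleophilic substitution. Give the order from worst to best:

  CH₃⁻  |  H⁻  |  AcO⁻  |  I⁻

I⁻: pKₐ(HI) ≈ -10 — large, highly polarisable; very weak base
AcO⁻: pKₐ(CH₃COOH) ≈ 4.8 — resonance-stabilised but still a weak base
H⁻: pKₐ(H₂) ≈ 36 — extremely strong base; leaves only in special hydride-transfer contexts
CH₃⁻: pKₐ(CH₄) ≈ 48
Reversing gives the worst-to-best order requested.

CH₃⁻ < H⁻ < AcO⁻ < I⁻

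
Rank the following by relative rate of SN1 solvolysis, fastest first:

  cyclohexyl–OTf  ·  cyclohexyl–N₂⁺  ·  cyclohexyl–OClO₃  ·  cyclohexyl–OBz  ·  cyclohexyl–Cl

cyclohexyl–N₂⁺ > cyclohexyl–OTf > cyclohexyl–OClO₃ > cyclohexyl–Cl > cyclohexyl–OBz

With the same alkyl group throughout, only the leaving group differentiates the rates.
Leaving-group ability tracks the stability of the departed species; conjugate-acid pKₐ is the usual yardstick (lower pKₐ → better LG).
cyclohexyl–N₂⁺ loses N₂: no meaningful conjugate acid; N₂ departs as an exceptionally stable neutral molecule
cyclohexyl–OTf loses OTf⁻: pKₐ(CF₃SO₃H (triflic acid)) ≈ -14
cyclohexyl–OClO₃ loses ClO₄⁻: pKₐ(HClO₄) ≈ -10
cyclohexyl–Cl loses Cl⁻: pKₐ(HCl) ≈ -7
cyclohexyl–OBz loses PhCOO⁻: pKₐ(C₆H₅COOH) ≈ 4.2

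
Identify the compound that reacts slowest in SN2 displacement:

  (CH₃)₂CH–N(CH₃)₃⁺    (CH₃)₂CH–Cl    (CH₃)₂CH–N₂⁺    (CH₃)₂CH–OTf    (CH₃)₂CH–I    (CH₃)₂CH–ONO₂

(CH₃)₂CH–N(CH₃)₃⁺

Same R in every case — rank the leaving groups.
A good leaving group is a weak base: the lower the pKₐ of its conjugate acid, the more readily it departs.
(CH₃)₂CH–N₂⁺ loses N₂: no meaningful conjugate acid; N₂ departs as an exceptionally stable neutral molecule
(CH₃)₂CH–OTf loses OTf⁻: pKₐ(CF₃SO₃H (triflic acid)) ≈ -14
(CH₃)₂CH–I loses I⁻: pKₐ(HI) ≈ -10
(CH₃)₂CH–Cl loses Cl⁻: pKₐ(HCl) ≈ -7
(CH₃)₂CH–ONO₂ loses NO₃⁻: pKₐ(HNO₃) ≈ -1.3
(CH₃)₂CH–N(CH₃)₃⁺ loses NR'₃: pKₐ(R'₃NH⁺) ≈ 10.7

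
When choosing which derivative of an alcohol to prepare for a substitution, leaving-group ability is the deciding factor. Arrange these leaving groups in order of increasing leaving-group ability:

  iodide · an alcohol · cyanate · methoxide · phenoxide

Rank by basicity of the departing species: weakest base leaves most easily.
iodide: pKₐ(HI) ≈ -10 — large, highly polarisable; very weak base
an alcohol: pKₐ(R'OH₂⁺) ≈ -2.4 — neutral; leaves from a protonated ether (an oxonium ion, R–O(H)R'⁺)
cyanate: pKₐ(HOCN) ≈ 3.5 — resonance between N and O
phenoxide: pKₐ(C₆H₅OH (phenol)) ≈ 10 — resonance into the ring helps, but still a poor LG
methoxide: pKₐ(CH₃OH) ≈ 15.5 — strong base; alkoxides do not leave unassisted
Reversing gives the worst-to-best order requested.

methoxide < phenoxide < cyanate < an alcohol < iodide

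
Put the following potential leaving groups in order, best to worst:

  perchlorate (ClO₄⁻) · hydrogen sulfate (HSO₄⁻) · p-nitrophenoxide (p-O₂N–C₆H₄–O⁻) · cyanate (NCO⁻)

perchlorate (ClO₄⁻): pKₐ(HClO₄) ≈ -10 — extremely weak base; rarely used for safety reasons
hydrogen sulfate (HSO₄⁻): pKₐ(H₂SO₄) ≈ -3 — conjugate base of a strong mineral acid
cyanate (NCO⁻): pKₐ(HOCN) ≈ 3.5 — resonance between N and O
p-nitrophenoxide (p-O₂N–C₆H₄–O⁻): pKₐ(p-nitrophenol) ≈ 7.2 — nitro group delocalises the charge; the classic chromogenic LG

perchlorate (ClO₄⁻) > hydrogen sulfate (HSO₄⁻) > cyanate (NCO⁻) > p-nitrophenoxide (p-O₂N–C₆H₄–O⁻)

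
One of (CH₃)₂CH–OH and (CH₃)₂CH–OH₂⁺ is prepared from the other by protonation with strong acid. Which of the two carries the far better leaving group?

From (CH₃)₂CH–OH the departing group would be OH⁻ (pKₐ(H₂O) ≈ 15.7). Strong base; essentially never leaves without prior activation.
From (CH₃)₂CH–OH₂⁺ the leaving group is H₂O (pKₐ(H₃O⁺) ≈ -1.7). Neutral; leaves from a protonated alcohol (R–OH₂⁺).
Protonation with strong acid works by converting the leaving group from hydroxide to neutral water, making (CH₃)₂CH–OH₂⁺ enormously more reactive.

(CH₃)₂CH–OH₂⁺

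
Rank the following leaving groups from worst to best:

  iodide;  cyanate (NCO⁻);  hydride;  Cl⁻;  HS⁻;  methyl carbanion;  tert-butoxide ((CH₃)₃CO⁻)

methyl carbanion < hydride < tert-butoxide ((CH₃)₃CO⁻) < HS⁻ < cyanate (NCO⁻) < Cl⁻ < iodide

Rank by basicity of the departing species: weakest base leaves most easily.
iodide: pKₐ(HI) ≈ -10 — large, highly polarisable; very weak base
Cl⁻: pKₐ(HCl) ≈ -7 — moderately weak base
cyanate (NCO⁻): pKₐ(HOCN) ≈ 3.5
HS⁻: pKₐ(H₂S) ≈ 7 — larger and more polarisable than the oxygen analogue
tert-butoxide ((CH₃)₃CO⁻): pKₐ(t-BuOH) ≈ 18 — bulky, strongly basic alkoxide
hydride: pKₐ(H₂) ≈ 36
methyl carbanion: pKₐ(CH₄) ≈ 48 — unstabilised carbanion; the worst conceivable leaving group
The question asks for worst first, so the sequence is read in increasing leaving-group ability.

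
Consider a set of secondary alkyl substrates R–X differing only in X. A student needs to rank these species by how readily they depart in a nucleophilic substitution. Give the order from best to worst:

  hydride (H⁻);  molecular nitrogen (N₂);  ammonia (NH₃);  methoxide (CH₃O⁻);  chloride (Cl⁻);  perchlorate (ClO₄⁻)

molecular nitrogen (N₂) > perchlorate (ClO₄⁻) > chloride (Cl⁻) > ammonia (NH₃) > methoxide (CH₃O⁻) > hydride (H⁻)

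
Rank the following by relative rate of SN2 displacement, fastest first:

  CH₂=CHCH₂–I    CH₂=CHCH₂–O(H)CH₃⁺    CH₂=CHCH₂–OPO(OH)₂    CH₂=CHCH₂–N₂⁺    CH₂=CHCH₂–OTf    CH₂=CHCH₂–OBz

The skeletons are identical, so relative rate is governed entirely by leaving-group ability.
A good leaving group is a weak base: the lower the pKₐ of its conjugate acid, the more readily it departs.
CH₂=CHCH₂–N₂⁺ loses N₂: no meaningful conjugate acid; N₂ departs as an exceptionally stable neutral molecule
CH₂=CHCH₂–OTf loses OTf⁻: pKₐ(CF₃SO₃H (triflic acid)) ≈ -14
CH₂=CHCH₂–I loses I⁻: pKₐ(HI) ≈ -10
CH₂=CHCH₂–O(H)CH₃⁺ loses R'OH: pKₐ(R'OH₂⁺) ≈ -2.4
CH₂=CHCH₂–OPO(OH)₂ loses H₂PO₄⁻: pKₐ(H₃PO₄) ≈ 2.1
CH₂=CHCH₂–OBz loses PhCOO⁻: pKₐ(C₆H₅COOH) ≈ 4.2

CH₂=CHCH₂–N₂⁺ > CH₂=CHCH₂–OTf > CH₂=CHCH₂–I > CH₂=CHCH₂–O(H)CH₃⁺ > CH₂=CHCH₂–OPO(OH)₂ > CH₂=CHCH₂–OBz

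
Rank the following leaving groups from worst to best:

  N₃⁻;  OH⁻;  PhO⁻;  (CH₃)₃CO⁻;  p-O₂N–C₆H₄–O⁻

N₃⁻: pKₐ(HN₃) ≈ 4.7
p-O₂N–C₆H₄–O⁻: pKₐ(p-nitrophenol) ≈ 7.2
PhO⁻: pKₐ(C₆H₅OH (phenol)) ≈ 10
OH⁻: pKₐ(H₂O) ≈ 15.7
(CH₃)₃CO⁻: pKₐ(t-BuOH) ≈ 18
The question asks for worst first, so the sequence is read in increasing leaving-group ability.

(CH₃)₃CO⁻ < OH⁻ < PhO⁻ < p-O₂N–C₆H₄–O⁻ < N₃⁻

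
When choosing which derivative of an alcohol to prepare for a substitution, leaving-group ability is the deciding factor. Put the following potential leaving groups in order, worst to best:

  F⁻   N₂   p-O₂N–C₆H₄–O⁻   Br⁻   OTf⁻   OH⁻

OH⁻ < p-O₂N–C₆H₄–O⁻ < F⁻ < Br⁻ < OTf⁻ < N₂

A good leaving group is a weak base: the lower the pKₐ of its conjugate acid, the more readily it departs.
N₂: no meaningful conjugate acid; N₂ departs as an exceptionally stable neutral molecule
OTf⁻: pKₐ(CF₃SO₃H (triflic acid)) ≈ -14 — charge spread over three oxygens and a CF₃ group; the premier leaving group in synthesis
Br⁻: pKₐ(HBr) ≈ -9
F⁻: pKₐ(HF) ≈ 3.2
p-O₂N–C₆H₄–O⁻: pKₐ(p-nitrophenol) ≈ 7.2
OH⁻: pKₐ(H₂O) ≈ 15.7 — strong base; essentially never leaves without prior activation
Reversing gives the worst-to-best order requested.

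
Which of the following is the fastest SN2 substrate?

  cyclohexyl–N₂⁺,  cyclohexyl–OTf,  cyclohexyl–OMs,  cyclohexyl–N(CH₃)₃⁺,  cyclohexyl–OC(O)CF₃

cyclohexyl–N₂⁺

The skeletons are identical, so relative rate is governed entirely by leaving-group ability.
Leaving-group ability tracks the stability of the departed species; conjugate-acid pKₐ is the usual yardstick (lower pKₐ → better LG).
cyclohexyl–N₂⁺ loses N₂: no meaningful conjugate acid; N₂ departs as an exceptionally stable neutral molecule
cyclohexyl–OTf loses OTf⁻: pKₐ(CF₃SO₃H (triflic acid)) ≈ -14
cyclohexyl–OMs loses OMs⁻: pKₐ(CH₃SO₃H (MsOH)) ≈ -1.9
cyclohexyl–OC(O)CF₃ loses CF₃COO⁻: pKₐ(CF₃COOH) ≈ 0.2
cyclohexyl–N(CH₃)₃⁺ loses NR'₃: pKₐ(R'₃NH⁺) ≈ 10.7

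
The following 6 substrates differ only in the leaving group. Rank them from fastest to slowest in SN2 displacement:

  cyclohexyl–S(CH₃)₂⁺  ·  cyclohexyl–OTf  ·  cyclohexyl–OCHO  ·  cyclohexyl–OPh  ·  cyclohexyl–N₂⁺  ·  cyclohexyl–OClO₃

The skeletons are identical, so relative rate is governed entirely by leaving-group ability.
Rank by basicity of the departing species: weakest base leaves most easily.
cyclohexyl–N₂⁺ loses N₂: no meaningful conjugate acid; N₂ departs as an exceptionally stable neutral molecule
cyclohexyl–OTf loses OTf⁻: pKₐ(CF₃SO₃H (triflic acid)) ≈ -14
cyclohexyl–OClO₃ loses ClO₄⁻: pKₐ(HClO₄) ≈ -10
cyclohexyl–S(CH₃)₂⁺ loses SR'₂: pKₐ(R'₂SH⁺) ≈ -7
cyclohexyl–OCHO loses HCOO⁻: pKₐ(HCOOH) ≈ 3.8
cyclohexyl–OPh loses PhO⁻: pKₐ(C₆H₅OH (phenol)) ≈ 10

cyclohexyl–N₂⁺ > cyclohexyl–OTf > cyclohexyl–OClO₃ > cyclohexyl–S(CH₃)₂⁺ > cyclohexyl–OCHO > cyclohexyl–OPh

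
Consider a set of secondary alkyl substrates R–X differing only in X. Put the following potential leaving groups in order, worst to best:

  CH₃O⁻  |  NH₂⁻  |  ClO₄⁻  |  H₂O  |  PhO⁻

NH₂⁻ < CH₃O⁻ < PhO⁻ < H₂O < ClO₄⁻

Leaving-group ability tracks the stability of the departed species; conjugate-acid pKₐ is the usual yardstick (lower pKₐ → better LG).
ClO₄⁻: pKₐ(HClO₄) ≈ -10 — extremely weak base; rarely used for safety reasons
H₂O: pKₐ(H₃O⁺) ≈ -1.7 — neutral; leaves from a protonated alcohol (R–OH₂⁺)
PhO⁻: pKₐ(C₆H₅OH (phenol)) ≈ 10
CH₃O⁻: pKₐ(CH₃OH) ≈ 15.5
NH₂⁻: pKₐ(NH₃) ≈ 38 — extremely strong base; never a leaving group
Listed from poorest to best leaving group as asked.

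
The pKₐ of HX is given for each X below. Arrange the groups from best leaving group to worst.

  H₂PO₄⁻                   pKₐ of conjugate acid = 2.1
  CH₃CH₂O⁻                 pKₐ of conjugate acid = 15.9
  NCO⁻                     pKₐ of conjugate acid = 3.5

H₂PO₄⁻ > NCO⁻ > CH₃CH₂O⁻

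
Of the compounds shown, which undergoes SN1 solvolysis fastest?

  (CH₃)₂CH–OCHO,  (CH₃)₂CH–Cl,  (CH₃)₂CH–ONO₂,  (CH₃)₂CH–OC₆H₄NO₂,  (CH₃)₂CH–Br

(CH₃)₂CH–Br

Same R in every case — rank the leaving groups.
Rank by basicity of the departing species: weakest base leaves most easily.
(CH₃)₂CH–Br loses Br⁻: pKₐ(HBr) ≈ -9
(CH₃)₂CH–Cl loses Cl⁻: pKₐ(HCl) ≈ -7
(CH₃)₂CH–ONO₂ loses NO₃⁻: pKₐ(HNO₃) ≈ -1.3
(CH₃)₂CH–OCHO loses HCOO⁻: pKₐ(HCOOH) ≈ 3.8
(CH₃)₂CH–OC₆H₄NO₂ loses p-O₂N–C₆H₄–O⁻: pKₐ(p-nitrophenol) ≈ 7.2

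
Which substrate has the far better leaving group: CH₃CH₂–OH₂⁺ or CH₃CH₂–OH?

From CH₃CH₂–OH the departing group would be OH⁻ (pKₐ(H₂O) ≈ 15.7). Strong base; essentially never leaves without prior activation.
From CH₃CH₂–OH₂⁺ the leaving group is H₂O (pKₐ(H₃O⁺) ≈ -1.7). Neutral; leaves from a protonated alcohol (R–OH₂⁺).
(In practice CH₃CH₂–OH₂⁺ is made from CH₃CH₂–OH by protonation with strong acid, converting the leaving group from hydroxide to neutral water.)

CH₃CH₂–OH₂⁺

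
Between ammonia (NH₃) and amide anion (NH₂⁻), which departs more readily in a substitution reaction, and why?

ammonia (NH₃) is the better leaving group.
pKₐ(NH₄⁺) ≈ 9.2 versus pKₐ(NH₃) ≈ 38: ammonia (NH₃) is the much weaker base.
Neutral but moderately basic; leaves from R–NH₃⁺.

ammonia (NH₃)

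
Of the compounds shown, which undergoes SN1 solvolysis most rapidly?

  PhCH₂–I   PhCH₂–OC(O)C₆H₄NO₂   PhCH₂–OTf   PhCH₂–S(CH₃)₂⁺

PhCH₂–OTf

With the same alkyl group throughout, only the leaving group differentiates the rates.
A good leaving group is a weak base: the lower the pKₐ of its conjugate acid, the more readily it departs.
PhCH₂–OTf loses OTf⁻: pKₐ(CF₃SO₃H (triflic acid)) ≈ -14
PhCH₂–I loses I⁻: pKₐ(HI) ≈ -10
PhCH₂–S(CH₃)₂⁺ loses SR'₂: pKₐ(R'₂SH⁺) ≈ -7
PhCH₂–OC(O)C₆H₄NO₂ loses p-O₂N–C₆H₄–COO⁻: pKₐ(p-nitrobenzoic acid) ≈ 3.4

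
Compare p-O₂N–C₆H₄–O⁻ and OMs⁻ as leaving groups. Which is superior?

OMs⁻ is the better leaving group.
pKₐ(CH₃SO₃H (MsOH)) ≈ -1.9 versus pKₐ(p-nitrophenol) ≈ 7.2: OMs⁻ is the much weaker base.
Resonance-delocalised alkanesulfonate.

OMs⁻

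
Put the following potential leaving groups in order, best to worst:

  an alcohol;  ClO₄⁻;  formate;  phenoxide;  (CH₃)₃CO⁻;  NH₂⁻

ClO₄⁻: pKₐ(HClO₄) ≈ -10
an alcohol: pKₐ(R'OH₂⁺) ≈ -2.4
formate: pKₐ(HCOOH) ≈ 3.8
phenoxide: pKₐ(C₆H₅OH (phenol)) ≈ 10
(CH₃)₃CO⁻: pKₐ(t-BuOH) ≈ 18
NH₂⁻: pKₐ(NH₃) ≈ 38

ClO₄⁻ > an alcohol > formate > phenoxide > (CH₃)₃CO⁻ > NH₂⁻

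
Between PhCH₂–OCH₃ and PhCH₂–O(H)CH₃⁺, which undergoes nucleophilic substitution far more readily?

From PhCH₂–OCH₃ the departing group would be CH₃O⁻ (pKₐ(CH₃OH) ≈ 15.5). Strong base; alkoxides do not leave unassisted.
From PhCH₂–O(H)CH₃⁺ the leaving group is R'OH (pKₐ(R'OH₂⁺) ≈ -2.4). Neutral; leaves from a protonated ether (an oxonium ion, R–O(H)R'⁺).
(In practice PhCH₂–O(H)CH₃⁺ is made from PhCH₂–OCH₃ by protonation with concentrated HI, allowing neutral methanol, rather than methoxide, to depart.)

PhCH₂–O(H)CH₃⁺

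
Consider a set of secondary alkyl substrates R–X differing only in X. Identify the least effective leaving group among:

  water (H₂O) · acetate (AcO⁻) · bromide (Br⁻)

Leaving-group ability tracks the stability of the departed species; conjugate-acid pKₐ is the usual yardstick (lower pKₐ → better LG).
bromide (Br⁻): pKₐ(HBr) ≈ -9
water (H₂O): pKₐ(H₃O⁺) ≈ -1.7
acetate (AcO⁻): pKₐ(CH₃COOH) ≈ 4.8

acetate (AcO⁻)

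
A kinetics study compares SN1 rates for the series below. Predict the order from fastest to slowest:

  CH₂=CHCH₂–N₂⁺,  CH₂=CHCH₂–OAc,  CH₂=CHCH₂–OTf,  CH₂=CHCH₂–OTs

CH₂=CHCH₂–N₂⁺ > CH₂=CHCH₂–OTf > CH₂=CHCH₂–OTs > CH₂=CHCH₂–OAc

With the same alkyl group throughout, only the leaving group differentiates the rates.
Rank by basicity of the departing species: weakest base leaves most easily.
CH₂=CHCH₂–N₂⁺ loses N₂: no meaningful conjugate acid; N₂ departs as an exceptionally stable neutral molecule
CH₂=CHCH₂–OTf loses OTf⁻: pKₐ(CF₃SO₃H (triflic acid)) ≈ -14
CH₂=CHCH₂–OTs loses OTs⁻: pKₐ(p-CH₃C₆H₄SO₃H (TsOH)) ≈ -2.8
CH₂=CHCH₂–OAc loses AcO⁻: pKₐ(CH₃COOH) ≈ 4.8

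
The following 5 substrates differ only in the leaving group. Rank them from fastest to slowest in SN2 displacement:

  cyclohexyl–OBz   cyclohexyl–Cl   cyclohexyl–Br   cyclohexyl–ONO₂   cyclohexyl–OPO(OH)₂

With the same alkyl group throughout, only the leaving group differentiates the rates.
Leaving-group ability tracks the stability of the departed species; conjugate-acid pKₐ is the usual yardstick (lower pKₐ → better LG).
cyclohexyl–Br loses Br⁻: pKₐ(HBr) ≈ -9
cyclohexyl–Cl loses Cl⁻: pKₐ(HCl) ≈ -7
cyclohexyl–ONO₂ loses NO₃⁻: pKₐ(HNO₃) ≈ -1.3
cyclohexyl–OPO(OH)₂ loses H₂PO₄⁻: pKₐ(H₃PO₄) ≈ 2.1
cyclohexyl–OBz loses PhCOO⁻: pKₐ(C₆H₅COOH) ≈ 4.2

cyclohexyl–Br > cyclohexyl–Cl > cyclohexyl–ONO₂ > cyclohexyl–OPO(OH)₂ > cyclohexyl–OBz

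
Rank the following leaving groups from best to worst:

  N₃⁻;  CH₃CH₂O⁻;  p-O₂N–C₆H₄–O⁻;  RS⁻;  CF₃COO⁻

Rank by basicity of the departing species: weakest base leaves most easily.
CF₃COO⁻: pKₐ(CF₃COOH) ≈ 0.2
N₃⁻: pKₐ(HN₃) ≈ 4.7
p-O₂N–C₆H₄–O⁻: pKₐ(p-nitrophenol) ≈ 7.2
RS⁻: pKₐ(RSH (a thiol)) ≈ 10.5
CH₃CH₂O⁻: pKₐ(CH₃CH₂OH) ≈ 16

CF₃COO⁻ > N₃⁻ > p-O₂N–C₆H₄–O⁻ > RS⁻ > CH₃CH₂O⁻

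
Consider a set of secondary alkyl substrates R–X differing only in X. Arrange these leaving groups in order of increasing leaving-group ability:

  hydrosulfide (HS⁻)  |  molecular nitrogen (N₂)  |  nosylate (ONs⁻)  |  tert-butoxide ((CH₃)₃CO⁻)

tert-butoxide ((CH₃)₃CO⁻) < hydrosulfide (HS⁻) < nosylate (ONs⁻) < molecular nitrogen (N₂)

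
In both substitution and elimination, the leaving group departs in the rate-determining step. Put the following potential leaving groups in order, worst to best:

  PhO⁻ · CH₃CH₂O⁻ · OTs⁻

CH₃CH₂O⁻ < PhO⁻ < OTs⁻

A good leaving group is a weak base: the lower the pKₐ of its conjugate acid, the more readily it departs.
OTs⁻: pKₐ(p-CH₃C₆H₄SO₃H (TsOH)) ≈ -2.8 — resonance-delocalised arenesulfonate
PhO⁻: pKₐ(C₆H₅OH (phenol)) ≈ 10 — resonance into the ring helps, but still a poor LG
CH₃CH₂O⁻: pKₐ(CH₃CH₂OH) ≈ 16 — strong base; alkoxides do not leave unassisted
The question asks for worst first, so the sequence is read in increasing leaving-group ability.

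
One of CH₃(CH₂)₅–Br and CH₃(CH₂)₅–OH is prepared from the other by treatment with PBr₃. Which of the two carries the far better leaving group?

From CH₃(CH₂)₅–OH the departing group would be OH⁻ (pKₐ(H₂O) ≈ 15.7). Strong base; essentially never leaves without prior activation.
From CH₃(CH₂)₅–Br the leaving group is Br⁻ (pKₐ(HBr) ≈ -9). Weak base; good leaving group.
Treatment with PBr₃ works by replacing the hydroxyl with bromide, making CH₃(CH₂)₅–Br enormously more reactive.

CH₃(CH₂)₅–Br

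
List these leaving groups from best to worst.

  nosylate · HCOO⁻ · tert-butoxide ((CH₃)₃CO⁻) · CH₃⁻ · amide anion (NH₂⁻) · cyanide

Rank by basicity of the departing species: weakest base leaves most easily.
nosylate: pKₐ(p-O₂NC₆H₄SO₃H) ≈ -3.5 — p-nitro group further stabilises the sulfonate
HCOO⁻: pKₐ(HCOOH) ≈ 3.8
cyanide: pKₐ(HCN) ≈ 9.2 — sp carbon stabilises the charge somewhat, but still a poor LG
tert-butoxide ((CH₃)₃CO⁻): pKₐ(t-BuOH) ≈ 18
amide anion (NH₂⁻): pKₐ(NH₃) ≈ 38
CH₃⁻: pKₐ(CH₄) ≈ 48 — unstabilised carbanion; the worst conceivable leaving group

nosylate > HCOO⁻ > cyanide > tert-butoxide ((CH₃)₃CO⁻) > amide anion (NH₂⁻) > CH₃⁻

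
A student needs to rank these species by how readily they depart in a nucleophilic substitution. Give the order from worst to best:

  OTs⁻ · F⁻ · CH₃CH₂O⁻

A good leaving group is a weak base: the lower the pKₐ of its conjugate acid, the more readily it departs.
OTs⁻: pKₐ(p-CH₃C₆H₄SO₃H (TsOH)) ≈ -2.8 — resonance-delocalised arenesulfonate
F⁻: pKₐ(HF) ≈ 3.2 — small and strongly basic; the poor halide leaving group
CH₃CH₂O⁻: pKₐ(CH₃CH₂OH) ≈ 16
Listed from poorest to best leaving group as asked.

CH₃CH₂O⁻ < F⁻ < OTs⁻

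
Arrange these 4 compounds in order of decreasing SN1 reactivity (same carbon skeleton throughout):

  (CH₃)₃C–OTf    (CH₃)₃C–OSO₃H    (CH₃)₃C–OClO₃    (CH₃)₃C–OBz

Identical carbon frameworks mean the comparison reduces to leaving-group quality.
The more stable X⁻ (or X) is on its own — i.e. the weaker a base it is — the better a leaving group it makes.
(CH₃)₃C–OTf loses OTf⁻: pKₐ(CF₃SO₃H (triflic acid)) ≈ -14
(CH₃)₃C–OClO₃ loses ClO₄⁻: pKₐ(HClO₄) ≈ -10
(CH₃)₃C–OSO₃H loses HSO₄⁻: pKₐ(H₂SO₄) ≈ -3
(CH₃)₃C–OBz loses PhCOO⁻: pKₐ(C₆H₅COOH) ≈ 4.2

(CH₃)₃C–OTf > (CH₃)₃C–OClO₃ > (CH₃)₃C–OSO₃H > (CH₃)₃C–OBz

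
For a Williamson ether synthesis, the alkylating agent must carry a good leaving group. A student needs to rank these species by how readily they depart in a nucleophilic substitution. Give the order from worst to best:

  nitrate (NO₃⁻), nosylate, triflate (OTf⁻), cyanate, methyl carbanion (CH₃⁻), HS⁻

A good leaving group is a weak base: the lower the pKₐ of its conjugate acid, the more readily it departs.
triflate (OTf⁻): pKₐ(CF₃SO₃H (triflic acid)) ≈ -14
nosylate: pKₐ(p-O₂NC₆H₄SO₃H) ≈ -3.5
nitrate (NO₃⁻): pKₐ(HNO₃) ≈ -1.3
cyanate: pKₐ(HOCN) ≈ 3.5
HS⁻: pKₐ(H₂S) ≈ 7
methyl carbanion (CH₃⁻): pKₐ(CH₄) ≈ 48
Reversing gives the worst-to-best order requested.

methyl carbanion (CH₃⁻) < HS⁻ < cyanate < nitrate (NO₃⁻) < nosylate < triflate (OTf⁻)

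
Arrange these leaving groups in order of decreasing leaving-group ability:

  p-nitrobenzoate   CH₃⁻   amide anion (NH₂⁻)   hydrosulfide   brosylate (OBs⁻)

brosylate (OBs⁻): pKₐ(p-BrC₆H₄SO₃H) ≈ -2.8
p-nitrobenzoate: pKₐ(p-nitrobenzoic acid) ≈ 3.4
hydrosulfide: pKₐ(H₂S) ≈ 7
amide anion (NH₂⁻): pKₐ(NH₃) ≈ 38
CH₃⁻: pKₐ(CH₄) ≈ 48

brosylate (OBs⁻) > p-nitrobenzoate > hydrosulfide > amide anion (NH₂⁻) > CH₃⁻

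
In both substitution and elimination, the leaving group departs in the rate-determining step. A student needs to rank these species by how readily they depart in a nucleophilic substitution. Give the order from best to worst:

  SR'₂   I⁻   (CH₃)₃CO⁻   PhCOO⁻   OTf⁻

OTf⁻ > I⁻ > SR'₂ > PhCOO⁻ > (CH₃)₃CO⁻

The more stable X⁻ (or X) is on its own — i.e. the weaker a base it is — the better a leaving group it makes.
OTf⁻: pKₐ(CF₃SO₃H (triflic acid)) ≈ -14
I⁻: pKₐ(HI) ≈ -10 — large, highly polarisable; very weak base
SR'₂: pKₐ(R'₂SH⁺) ≈ -7 — neutral; leaves from a sulfonium salt (R–SR'₂⁺)
PhCOO⁻: pKₐ(C₆H₅COOH) ≈ 4.2 — aryl carboxylate
(CH₃)₃CO⁻: pKₐ(t-BuOH) ≈ 18 — bulky, strongly basic alkoxide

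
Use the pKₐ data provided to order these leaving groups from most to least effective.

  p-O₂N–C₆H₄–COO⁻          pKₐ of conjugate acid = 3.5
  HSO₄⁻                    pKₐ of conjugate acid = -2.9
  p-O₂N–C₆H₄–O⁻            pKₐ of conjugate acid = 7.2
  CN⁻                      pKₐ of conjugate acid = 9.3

Lower conjugate-acid pKₐ ⇒ weaker base ⇒ better leaving group.
Sorting by the given values: HSO₄⁻ (-2.9), p-O₂N–C₆H₄–COO⁻ (3.5), p-O₂N–C₆H₄–O⁻ (7.2), CN⁻ (9.3).

HSO₄⁻ > p-O₂N–C₆H₄–COO⁻ > p-O₂N–C₆H₄–O⁻ > CN⁻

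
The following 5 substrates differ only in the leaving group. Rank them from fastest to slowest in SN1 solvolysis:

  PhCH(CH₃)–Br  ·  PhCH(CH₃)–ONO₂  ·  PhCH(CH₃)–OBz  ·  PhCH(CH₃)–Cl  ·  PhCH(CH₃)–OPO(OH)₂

PhCH(CH₃)–Br > PhCH(CH₃)–Cl > PhCH(CH₃)–ONO₂ > PhCH(CH₃)–OPO(OH)₂ > PhCH(CH₃)–OBz

The skeletons are identical, so relative rate is governed entirely by leaving-group ability.
A good leaving group is a weak base: the lower the pKₐ of its conjugate acid, the more readily it departs.
PhCH(CH₃)–Br loses Br⁻: pKₐ(HBr) ≈ -9
PhCH(CH₃)–Cl loses Cl⁻: pKₐ(HCl) ≈ -7
PhCH(CH₃)–ONO₂ loses NO₃⁻: pKₐ(HNO₃) ≈ -1.3
PhCH(CH₃)–OPO(OH)₂ loses H₂PO₄⁻: pKₐ(H₃PO₄) ≈ 2.1
PhCH(CH₃)–OBz loses PhCOO⁻: pKₐ(C₆H₅COOH) ≈ 4.2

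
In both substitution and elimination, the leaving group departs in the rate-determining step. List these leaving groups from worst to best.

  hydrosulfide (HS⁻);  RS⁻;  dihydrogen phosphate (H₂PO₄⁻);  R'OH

Leaving-group ability tracks the stability of the departed species; conjugate-acid pKₐ is the usual yardstick (lower pKₐ → better LG).
R'OH: pKₐ(R'OH₂⁺) ≈ -2.4 — neutral; leaves from a protonated ether (an oxonium ion, R–O(H)R'⁺)
dihydrogen phosphate (H₂PO₄⁻): pKₐ(H₃PO₄) ≈ 2.1 — moderate base; biological leaving group after further activation
hydrosulfide (HS⁻): pKₐ(H₂S) ≈ 7
RS⁻: pKₐ(RSH (a thiol)) ≈ 10.5 — moderately basic; rarely leaves without activation
The question asks for worst first, so the sequence is read in increasing leaving-group ability.

RS⁻ < hydrosulfide (HS⁻) < dihydrogen phosphate (H₂PO₄⁻) < R'OH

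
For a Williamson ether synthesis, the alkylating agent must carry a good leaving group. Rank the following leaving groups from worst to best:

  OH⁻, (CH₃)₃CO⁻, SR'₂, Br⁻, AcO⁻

(CH₃)₃CO⁻ < OH⁻ < AcO⁻ < SR'₂ < Br⁻

Leaving-group ability tracks the stability of the departed species; conjugate-acid pKₐ is the usual yardstick (lower pKₐ → better LG).
Br⁻: pKₐ(HBr) ≈ -9
SR'₂: pKₐ(R'₂SH⁺) ≈ -7
AcO⁻: pKₐ(CH₃COOH) ≈ 4.8
OH⁻: pKₐ(H₂O) ≈ 15.7
(CH₃)₃CO⁻: pKₐ(t-BuOH) ≈ 18
Reversing gives the worst-to-best order requested.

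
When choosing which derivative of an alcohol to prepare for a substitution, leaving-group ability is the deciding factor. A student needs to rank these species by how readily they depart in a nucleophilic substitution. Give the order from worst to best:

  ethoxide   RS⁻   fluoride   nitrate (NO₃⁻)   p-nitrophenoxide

ethoxide < RS⁻ < p-nitrophenoxide < fluoride < nitrate (NO₃⁻)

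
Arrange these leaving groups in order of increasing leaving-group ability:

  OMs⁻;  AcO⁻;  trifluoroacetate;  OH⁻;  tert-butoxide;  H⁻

Rank by basicity of the departing species: weakest base leaves most easily.
OMs⁻: pKₐ(CH₃SO₃H (MsOH)) ≈ -1.9
trifluoroacetate: pKₐ(CF₃COOH) ≈ 0.2 — strongly electron-withdrawing CF₃ stabilises the carboxylate
AcO⁻: pKₐ(CH₃COOH) ≈ 4.8 — resonance-stabilised but still a weak base
OH⁻: pKₐ(H₂O) ≈ 15.7
tert-butoxide: pKₐ(t-BuOH) ≈ 18
H⁻: pKₐ(H₂) ≈ 36 — extremely strong base; leaves only in special hydride-transfer contexts
Reversing gives the worst-to-best order requested.

H⁻ < tert-butoxide < OH⁻ < AcO⁻ < trifluoroacetate < OMs⁻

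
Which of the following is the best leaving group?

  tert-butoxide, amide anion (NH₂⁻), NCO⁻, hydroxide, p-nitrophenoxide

Leaving-group ability tracks the stability of the departed species; conjugate-acid pKₐ is the usual yardstick (lower pKₐ → better LG).
NCO⁻: pKₐ(HOCN) ≈ 3.5
p-nitrophenoxide: pKₐ(p-nitrophenol) ≈ 7.2
hydroxide: pKₐ(H₂O) ≈ 15.7
tert-butoxide: pKₐ(t-BuOH) ≈ 18
amide anion (NH₂⁻): pKₐ(NH₃) ≈ 38

NCO⁻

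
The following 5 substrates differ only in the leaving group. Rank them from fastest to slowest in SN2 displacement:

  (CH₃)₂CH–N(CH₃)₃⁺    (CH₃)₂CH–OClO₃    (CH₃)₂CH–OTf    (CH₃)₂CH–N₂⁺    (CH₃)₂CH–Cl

Identical carbon frameworks mean the comparison reduces to leaving-group quality.
A good leaving group is a weak base: the lower the pKₐ of its conjugate acid, the more readily it departs.
(CH₃)₂CH–N₂⁺ loses N₂: no meaningful conjugate acid; N₂ departs as an exceptionally stable neutral molecule
(CH₃)₂CH–OTf loses OTf⁻: pKₐ(CF₃SO₃H (triflic acid)) ≈ -14
(CH₃)₂CH–OClO₃ loses ClO₄⁻: pKₐ(HClO₄) ≈ -10
(CH₃)₂CH–Cl loses Cl⁻: pKₐ(HCl) ≈ -7
(CH₃)₂CH–N(CH₃)₃⁺ loses NR'₃: pKₐ(R'₃NH⁺) ≈ 10.7

(CH₃)₂CH–N₂⁺ > (CH₃)₂CH–OTf > (CH₃)₂CH–OClO₃ > (CH₃)₂CH–Cl > (CH₃)₂CH–N(CH₃)₃⁺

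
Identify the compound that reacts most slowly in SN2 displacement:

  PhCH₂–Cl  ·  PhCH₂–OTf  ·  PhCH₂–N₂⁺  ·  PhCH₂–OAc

With the same alkyl group throughout, only the leaving group differentiates the rates.
Rank by basicity of the departing species: weakest base leaves most easily.
PhCH₂–N₂⁺ loses N₂: no meaningful conjugate acid; N₂ departs as an exceptionally stable neutral molecule
PhCH₂–OTf loses OTf⁻: pKₐ(CF₃SO₃H (triflic acid)) ≈ -14
PhCH₂–Cl loses Cl⁻: pKₐ(HCl) ≈ -7
PhCH₂–OAc loses AcO⁻: pKₐ(CH₃COOH) ≈ 4.8

PhCH₂–OAc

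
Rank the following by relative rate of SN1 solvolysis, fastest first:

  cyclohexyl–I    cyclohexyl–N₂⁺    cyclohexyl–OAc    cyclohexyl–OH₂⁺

Identical carbon frameworks mean the comparison reduces to leaving-group quality.
The more stable X⁻ (or X) is on its own — i.e. the weaker a base it is — the better a leaving group it makes.
cyclohexyl–N₂⁺ loses N₂: no meaningful conjugate acid; N₂ departs as an exceptionally stable neutral molecule
cyclohexyl–I loses I⁻: pKₐ(HI) ≈ -10
cyclohexyl–OH₂⁺ loses H₂O: pKₐ(H₃O⁺) ≈ -1.7
cyclohexyl–OAc loses AcO⁻: pKₐ(CH₃COOH) ≈ 4.8

cyclohexyl–N₂⁺ > cyclohexyl–I > cyclohexyl–OH₂⁺ > cyclohexyl–OAc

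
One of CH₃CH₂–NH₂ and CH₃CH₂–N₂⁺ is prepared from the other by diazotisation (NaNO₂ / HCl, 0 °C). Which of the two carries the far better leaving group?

CH₃CH₂–N₂⁺

From CH₃CH₂–NH₂ the departing group would be NH₂⁻ (pKₐ(NH₃) ≈ 38). Extremely strong base; never a leaving group.
From CH₃CH₂–N₂⁺ the leaving group is N₂ (no meaningful conjugate acid; N₂ departs as an exceptionally stable neutral molecule).
Diazotisation (NaNO₂ / HCl, 0 °C) works by generating a diazonium salt that expels N₂, making CH₃CH₂–N₂⁺ enormously more reactive.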